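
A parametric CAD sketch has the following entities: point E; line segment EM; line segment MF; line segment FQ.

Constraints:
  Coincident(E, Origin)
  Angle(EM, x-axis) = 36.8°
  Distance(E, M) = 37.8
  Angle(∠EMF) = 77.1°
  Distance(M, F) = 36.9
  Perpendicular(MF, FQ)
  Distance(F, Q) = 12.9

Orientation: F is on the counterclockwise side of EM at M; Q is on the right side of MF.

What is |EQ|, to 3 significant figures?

57.3

E is at the origin; EM runs at 36.8° with length 37.8, so M = 37.8·(cos 36.8°, sin 36.8°) = (30.3, 22.6). ∠EMF = 77.1°, so MF runs at 36.8° + (180° − 77.1°) = 140° from the x-axis; with |MF| = 36.9, F = M + 36.9·(cos 140°, sin 140°) = (2.13, 46.5). The perpendicularity gives FQ at right angles to MF; with |FQ| = 12.9 on the right of MF, Q = F + 12.9·(0.647, 0.763) = (10.5, 56.3). Then |EQ| = |Q − E| = 57.3.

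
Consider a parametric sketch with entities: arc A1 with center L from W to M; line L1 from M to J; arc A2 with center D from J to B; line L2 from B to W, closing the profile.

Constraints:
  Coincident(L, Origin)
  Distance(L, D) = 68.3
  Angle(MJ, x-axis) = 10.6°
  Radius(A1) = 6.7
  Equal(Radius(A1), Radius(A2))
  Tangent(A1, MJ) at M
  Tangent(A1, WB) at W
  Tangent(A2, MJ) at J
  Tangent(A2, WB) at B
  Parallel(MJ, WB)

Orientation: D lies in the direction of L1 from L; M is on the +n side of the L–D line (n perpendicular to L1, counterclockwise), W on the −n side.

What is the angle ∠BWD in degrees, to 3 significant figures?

5.60°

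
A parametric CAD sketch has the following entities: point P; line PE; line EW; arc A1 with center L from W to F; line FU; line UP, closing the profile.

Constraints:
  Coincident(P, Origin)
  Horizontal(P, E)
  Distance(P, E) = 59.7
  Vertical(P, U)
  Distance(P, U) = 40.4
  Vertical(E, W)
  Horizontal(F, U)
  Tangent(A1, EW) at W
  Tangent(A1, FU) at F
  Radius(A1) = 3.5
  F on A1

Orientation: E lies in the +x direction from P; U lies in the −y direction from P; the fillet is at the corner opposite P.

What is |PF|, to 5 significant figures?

69.214

The virtual corner opposite P is at (59.700, -40.400). Since A1 is tangent to EW there, LW ⟂ EW and tangency of A1 to FU means the radius LF is perpendicular to FU, with radius 3.5, so the center L sits 3.5 in from both sides at L = (56.200, -36.900). That places the tangent points at W = (59.700, -36.900) on EW and F = (56.200, -40.400) on FU. Then |PF| = |F − P| = 69.214.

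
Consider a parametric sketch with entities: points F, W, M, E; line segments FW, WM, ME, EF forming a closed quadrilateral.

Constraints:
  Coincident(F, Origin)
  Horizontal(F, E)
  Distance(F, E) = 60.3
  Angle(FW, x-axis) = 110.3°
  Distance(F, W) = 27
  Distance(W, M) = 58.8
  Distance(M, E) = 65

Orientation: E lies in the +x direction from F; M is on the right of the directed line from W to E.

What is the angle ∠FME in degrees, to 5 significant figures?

67.143°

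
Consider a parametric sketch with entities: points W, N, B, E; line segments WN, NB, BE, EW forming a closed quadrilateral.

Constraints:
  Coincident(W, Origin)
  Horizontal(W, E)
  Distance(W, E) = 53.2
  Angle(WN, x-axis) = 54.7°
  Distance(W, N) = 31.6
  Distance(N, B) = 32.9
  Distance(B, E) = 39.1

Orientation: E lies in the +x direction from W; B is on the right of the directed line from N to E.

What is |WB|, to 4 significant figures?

16.26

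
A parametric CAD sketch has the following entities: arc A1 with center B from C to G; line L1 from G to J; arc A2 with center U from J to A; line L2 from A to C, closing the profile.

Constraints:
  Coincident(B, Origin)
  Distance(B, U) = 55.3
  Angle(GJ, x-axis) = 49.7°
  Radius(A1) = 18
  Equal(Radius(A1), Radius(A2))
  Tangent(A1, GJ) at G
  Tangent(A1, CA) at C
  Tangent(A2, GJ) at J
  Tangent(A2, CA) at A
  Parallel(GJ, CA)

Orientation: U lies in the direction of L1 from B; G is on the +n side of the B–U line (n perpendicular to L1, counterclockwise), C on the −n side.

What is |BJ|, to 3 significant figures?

58.2

Tangency of A1 to both parallel lines with radius 18.0 puts G and C at B ± 18.0·n: G = (-13.7, 11.6), C = (13.7, -11.6). Equal radii place J and A the same way about U: J = U + 18.0·n = (22.0, 53.8), A = U − 18.0·n = (49.5, 30.5). Then |BJ| = |J − B| = 58.2.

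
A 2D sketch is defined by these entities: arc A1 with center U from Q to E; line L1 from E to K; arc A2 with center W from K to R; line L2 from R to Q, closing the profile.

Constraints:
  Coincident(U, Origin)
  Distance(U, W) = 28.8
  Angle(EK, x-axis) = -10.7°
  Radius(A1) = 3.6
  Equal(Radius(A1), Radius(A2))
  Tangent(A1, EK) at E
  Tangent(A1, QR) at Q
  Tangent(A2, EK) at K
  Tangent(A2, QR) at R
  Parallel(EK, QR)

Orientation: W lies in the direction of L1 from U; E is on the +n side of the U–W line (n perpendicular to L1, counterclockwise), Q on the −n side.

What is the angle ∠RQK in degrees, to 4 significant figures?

14.04°

The slot axis is L1's direction at -10.7°, so u = (cos -10.7°, sin -10.7°) = (0.9826, -0.1857) and n = (−sin -10.7°, cos -10.7°) = (0.1857, 0.9826). U is at the origin and W lies 28.8 along u from U, so W = 28.8·u = (28.30, -5.347). Tangency of A1 to both parallel lines with radius 3.6 puts E and Q at U ± 3.6·n: E = (0.6684, 3.537), Q = (-0.6684, -3.537). Equal radii place K and R the same way about W: K = W + 3.6·n = (28.97, -1.810), R = W − 3.6·n = (27.63, -8.885). Then cos ∠RQK = QR·QK / (|QR||QK|), giving 14.04°.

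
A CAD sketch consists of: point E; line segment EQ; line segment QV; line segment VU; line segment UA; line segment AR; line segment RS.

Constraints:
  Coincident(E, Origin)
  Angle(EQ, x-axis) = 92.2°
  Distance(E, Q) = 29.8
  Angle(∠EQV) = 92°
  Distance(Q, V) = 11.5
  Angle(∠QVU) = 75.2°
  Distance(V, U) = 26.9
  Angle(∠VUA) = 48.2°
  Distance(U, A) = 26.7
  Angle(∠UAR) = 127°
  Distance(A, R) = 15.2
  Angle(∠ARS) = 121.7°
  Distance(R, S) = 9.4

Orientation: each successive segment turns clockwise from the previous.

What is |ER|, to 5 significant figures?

40.575

∠VUA = 48.2° gives UA at 127.60° from the x-axis; with |UA| = 26.7, A = (-10.914, 25.333). ∠UAR = 127.0° gives AR at 74.600° from the x-axis; with |AR| = 15.2, R = (-6.8776, 39.988). Then |ER| = |R − E| = 40.575.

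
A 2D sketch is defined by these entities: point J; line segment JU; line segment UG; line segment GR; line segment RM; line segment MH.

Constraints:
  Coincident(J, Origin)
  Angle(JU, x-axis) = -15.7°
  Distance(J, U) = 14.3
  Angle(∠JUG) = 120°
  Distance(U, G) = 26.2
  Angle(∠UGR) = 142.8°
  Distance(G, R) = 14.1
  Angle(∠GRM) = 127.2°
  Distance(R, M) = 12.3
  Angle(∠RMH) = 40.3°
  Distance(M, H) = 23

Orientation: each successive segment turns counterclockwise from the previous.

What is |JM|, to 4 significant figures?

45.37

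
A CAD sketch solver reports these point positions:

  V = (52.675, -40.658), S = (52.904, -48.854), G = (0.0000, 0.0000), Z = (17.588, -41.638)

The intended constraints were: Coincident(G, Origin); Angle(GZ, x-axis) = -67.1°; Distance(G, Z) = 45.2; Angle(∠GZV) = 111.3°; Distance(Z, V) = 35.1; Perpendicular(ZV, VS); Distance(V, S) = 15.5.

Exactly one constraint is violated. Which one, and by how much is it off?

Distance(V, S) = 15.5 — off by 7.30.

G = (0.00, 0.00) ✓; GZ at -67.10° ✓; |GZ| = 45.20 ✓; ∠GZV = 111.3° ✓; |ZV| = 35.10 ✓; ∠(ZV, VS) = 90.00° ✓; |VS| = 8.199 ✗.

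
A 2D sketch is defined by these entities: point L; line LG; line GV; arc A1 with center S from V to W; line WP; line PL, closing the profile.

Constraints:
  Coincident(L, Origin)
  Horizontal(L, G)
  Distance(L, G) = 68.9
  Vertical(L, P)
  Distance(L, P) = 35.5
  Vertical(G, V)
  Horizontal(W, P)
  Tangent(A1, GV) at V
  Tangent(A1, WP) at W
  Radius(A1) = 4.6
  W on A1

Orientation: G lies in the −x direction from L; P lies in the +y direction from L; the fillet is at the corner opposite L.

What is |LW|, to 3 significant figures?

73.4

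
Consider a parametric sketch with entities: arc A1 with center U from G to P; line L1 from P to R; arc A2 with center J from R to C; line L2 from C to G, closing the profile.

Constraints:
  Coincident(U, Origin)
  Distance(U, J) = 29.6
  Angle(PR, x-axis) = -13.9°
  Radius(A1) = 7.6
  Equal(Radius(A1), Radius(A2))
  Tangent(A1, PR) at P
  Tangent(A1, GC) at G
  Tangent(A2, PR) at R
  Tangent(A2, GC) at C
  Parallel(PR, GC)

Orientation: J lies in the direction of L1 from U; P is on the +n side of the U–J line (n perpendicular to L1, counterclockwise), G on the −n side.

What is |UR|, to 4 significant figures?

30.56

Tangency of A1 to both parallel lines with radius 7.6 puts P and G at U ± 7.6·n: P = (1.826, 7.377), G = (-1.826, -7.377). Equal radii place R and C the same way about J: R = J + 7.6·n = (30.56, 0.2667), C = J − 7.6·n = (26.91, -14.49). Then |UR| = |R − U| = 30.56.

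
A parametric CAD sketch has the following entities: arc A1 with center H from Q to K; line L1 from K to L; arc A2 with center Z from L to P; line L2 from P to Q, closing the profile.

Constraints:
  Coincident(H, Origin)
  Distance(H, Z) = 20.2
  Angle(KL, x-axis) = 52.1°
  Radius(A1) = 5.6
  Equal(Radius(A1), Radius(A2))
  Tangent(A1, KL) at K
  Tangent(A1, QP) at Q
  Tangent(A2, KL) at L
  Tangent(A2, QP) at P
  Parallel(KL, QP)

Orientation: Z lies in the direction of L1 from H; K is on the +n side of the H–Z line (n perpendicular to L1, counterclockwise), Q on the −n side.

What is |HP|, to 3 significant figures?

21.0

Tangency of A1 to both parallel lines with radius 5.6 puts K and Q at H ± 5.6·n: K = (-4.42, 3.44), Q = (4.42, -3.44). Equal radii place L and P the same way about Z: L = Z + 5.6·n = (7.99, 19.4), P = Z − 5.6·n = (16.8, 12.5). Then |HP| = |P − H| = 21.0.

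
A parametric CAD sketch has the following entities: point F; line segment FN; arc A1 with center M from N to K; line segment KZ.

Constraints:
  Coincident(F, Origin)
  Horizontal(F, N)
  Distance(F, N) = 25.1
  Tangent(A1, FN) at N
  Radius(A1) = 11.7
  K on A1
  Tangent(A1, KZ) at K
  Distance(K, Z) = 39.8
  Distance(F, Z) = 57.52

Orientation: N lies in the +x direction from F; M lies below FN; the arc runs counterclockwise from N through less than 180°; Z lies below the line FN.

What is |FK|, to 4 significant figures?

19.71

Checks: |MK| = 11.70 ✓; ∠(MK, KZ) = 90.00° ✓; |KZ| = 39.80 ✓; |FZ| = 57.52 ✓.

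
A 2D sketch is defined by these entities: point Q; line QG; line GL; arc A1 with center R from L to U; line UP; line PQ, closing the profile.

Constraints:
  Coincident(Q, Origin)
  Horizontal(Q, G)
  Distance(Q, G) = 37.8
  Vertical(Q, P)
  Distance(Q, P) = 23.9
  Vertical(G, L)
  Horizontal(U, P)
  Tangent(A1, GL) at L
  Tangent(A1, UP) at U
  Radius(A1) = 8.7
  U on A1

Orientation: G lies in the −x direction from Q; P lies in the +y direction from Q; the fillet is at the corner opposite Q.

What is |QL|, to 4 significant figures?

40.74

Q is at the origin; QG is horizontal with |QG| = 37.8 and G on the −x side, so G = (-37.80, 0.000). QP is vertical with |QP| = 23.9 and P on the +y side, so P = (0.000, 23.90). The virtual corner opposite Q is at (-37.80, 23.90). Since A1 is tangent to GL there, RL ⟂ GL and the tangent condition forces RU to be normal to UP, with radius 8.7, so the center R sits 8.7 in from both sides at R = (-29.10, 15.20). That places the tangent points at L = (-37.80, 15.20) on GL and U = (-29.10, 23.90) on UP. Then |QL| = |L − Q| = 40.74.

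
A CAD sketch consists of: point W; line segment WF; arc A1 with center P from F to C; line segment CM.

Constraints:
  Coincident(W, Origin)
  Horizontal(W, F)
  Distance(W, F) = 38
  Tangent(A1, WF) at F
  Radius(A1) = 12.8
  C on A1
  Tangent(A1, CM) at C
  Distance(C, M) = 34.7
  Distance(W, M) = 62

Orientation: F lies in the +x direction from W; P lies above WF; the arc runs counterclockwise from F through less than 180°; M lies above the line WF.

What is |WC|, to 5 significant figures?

52.882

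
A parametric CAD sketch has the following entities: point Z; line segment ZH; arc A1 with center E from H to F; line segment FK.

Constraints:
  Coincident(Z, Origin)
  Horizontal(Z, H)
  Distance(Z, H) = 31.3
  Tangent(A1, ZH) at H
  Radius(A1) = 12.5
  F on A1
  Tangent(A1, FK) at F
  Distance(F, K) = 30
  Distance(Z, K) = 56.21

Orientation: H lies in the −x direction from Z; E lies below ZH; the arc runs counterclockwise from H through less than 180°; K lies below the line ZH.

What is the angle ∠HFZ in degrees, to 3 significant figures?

33.3°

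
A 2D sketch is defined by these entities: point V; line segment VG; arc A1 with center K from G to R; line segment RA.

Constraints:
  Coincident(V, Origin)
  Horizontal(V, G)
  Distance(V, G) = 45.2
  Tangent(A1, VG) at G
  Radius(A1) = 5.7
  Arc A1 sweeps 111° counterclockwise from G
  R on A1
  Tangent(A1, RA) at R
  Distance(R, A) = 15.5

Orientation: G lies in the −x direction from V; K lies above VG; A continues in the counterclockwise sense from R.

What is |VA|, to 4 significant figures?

50.57

V is at the origin; V and G share the same y with |VG| = 45.2 and G on the −x side, so G = (-45.20, 0.000). A1 meets VG tangentially, so KG is at right angles to VG, so K = G + (0, 5.7) = (-45.20, 5.700). On A1, G sits at bearing -90° from K; a 111° counterclockwise sweep puts R at bearing 21°, so R = K + 5.7·(cos 21°, sin 21°) = (-39.88, 7.743). The tangent condition forces KR to be normal to RA, so RA runs along (−sin 21°, cos 21°); with |RA| = 15.5, A = (-45.43, 22.21). Then |VA| = |A − V| = 50.57.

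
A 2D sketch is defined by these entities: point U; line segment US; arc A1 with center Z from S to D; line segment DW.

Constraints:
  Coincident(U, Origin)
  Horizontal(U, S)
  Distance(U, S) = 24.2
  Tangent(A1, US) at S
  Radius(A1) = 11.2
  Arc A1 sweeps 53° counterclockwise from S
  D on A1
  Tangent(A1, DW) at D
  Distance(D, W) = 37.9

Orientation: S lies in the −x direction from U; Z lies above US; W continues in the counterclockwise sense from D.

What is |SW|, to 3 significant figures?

47.1

U is at the origin; U and S share the same y with |US| = 24.2 and S on the −x side, so S = (-24.2, 0.00). Since A1 is tangent to US there, ZS ⟂ US, so Z = S + (0, 11.2) = (-24.2, 11.2). On A1, S sits at bearing -90° from Z; a 53° counterclockwise sweep puts D at bearing -37°, so D = Z + 11.2·(cos -37°, sin -37°) = (-15.3, 4.46). A1 meets DW tangentially, so ZD is at right angles to DW, so DW runs along (−sin -37°, cos -37°); with |DW| = 37.9, W = (7.55, 34.7). Then |SW| = |W − S| = 47.1.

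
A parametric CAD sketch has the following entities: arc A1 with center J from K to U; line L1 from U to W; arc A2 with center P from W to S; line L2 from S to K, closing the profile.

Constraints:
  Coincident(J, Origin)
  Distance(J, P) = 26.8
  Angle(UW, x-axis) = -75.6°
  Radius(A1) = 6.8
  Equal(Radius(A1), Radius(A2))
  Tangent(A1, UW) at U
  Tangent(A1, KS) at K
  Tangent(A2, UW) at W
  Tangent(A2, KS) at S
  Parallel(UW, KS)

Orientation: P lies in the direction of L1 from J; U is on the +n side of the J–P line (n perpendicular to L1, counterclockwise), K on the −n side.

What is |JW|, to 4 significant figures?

27.65

Tangency of A1 to both parallel lines with radius 6.8 puts U and K at J ± 6.8·n: U = (6.586, 1.691), K = (-6.586, -1.691). Equal radii place W and S the same way about P: W = P + 6.8·n = (13.25, -24.27), S = P − 6.8·n = (0.07852, -27.65). Then |JW| = |W − J| = 27.65.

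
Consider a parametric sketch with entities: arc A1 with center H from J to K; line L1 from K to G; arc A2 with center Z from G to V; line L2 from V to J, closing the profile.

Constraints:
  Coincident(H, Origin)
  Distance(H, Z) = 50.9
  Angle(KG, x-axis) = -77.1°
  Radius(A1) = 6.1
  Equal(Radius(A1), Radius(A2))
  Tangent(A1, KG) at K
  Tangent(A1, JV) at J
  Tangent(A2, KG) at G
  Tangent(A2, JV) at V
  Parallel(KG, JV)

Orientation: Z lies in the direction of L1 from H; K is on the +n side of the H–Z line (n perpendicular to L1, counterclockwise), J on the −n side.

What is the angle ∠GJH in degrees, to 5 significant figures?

76.521°

Tangency of A1 to both parallel lines with radius 6.1 puts K and J at H ± 6.1·n: K = (5.9460, 1.3618), J = (-5.9460, -1.3618). Equal radii place G and V the same way about Z: G = Z + 6.1·n = (17.309, -48.254), V = Z − 6.1·n = (5.4174, -50.977). Then cos ∠GJH = JG·JH / (|JG||JH|), giving 76.521°.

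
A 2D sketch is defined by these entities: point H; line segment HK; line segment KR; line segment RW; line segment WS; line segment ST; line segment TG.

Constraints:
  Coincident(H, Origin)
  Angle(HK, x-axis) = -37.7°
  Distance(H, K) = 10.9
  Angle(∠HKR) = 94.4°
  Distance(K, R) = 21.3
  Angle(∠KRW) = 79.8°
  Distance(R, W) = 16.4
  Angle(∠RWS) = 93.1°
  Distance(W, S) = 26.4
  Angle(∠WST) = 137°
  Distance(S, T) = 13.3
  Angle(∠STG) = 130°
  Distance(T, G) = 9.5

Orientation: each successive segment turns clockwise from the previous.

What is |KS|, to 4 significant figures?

15.06

∠KRW = 79.8° gives RW at 136.5° from the x-axis; with |RW| = 16.4, W = (-14.97, -13.18). ∠RWS = 93.1° gives WS at 49.60° from the x-axis; with |WS| = 26.4, S = (2.144, 6.925). Then |KS| = |S − K| = 15.06.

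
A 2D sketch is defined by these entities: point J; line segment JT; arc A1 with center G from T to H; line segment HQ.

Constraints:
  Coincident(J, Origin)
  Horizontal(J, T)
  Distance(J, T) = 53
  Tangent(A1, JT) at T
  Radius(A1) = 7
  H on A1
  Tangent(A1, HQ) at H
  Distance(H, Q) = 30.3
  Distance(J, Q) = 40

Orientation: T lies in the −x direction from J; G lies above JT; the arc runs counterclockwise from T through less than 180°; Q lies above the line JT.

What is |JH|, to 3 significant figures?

47.5

Checks: J.y = 0.00, T.y = 0.00 ✓; |GH| = 7.000 ✓; ∠(GH, HQ) = 90.00° ✓; |HQ| = 30.30 ✓; |JQ| = 40.00 ✓.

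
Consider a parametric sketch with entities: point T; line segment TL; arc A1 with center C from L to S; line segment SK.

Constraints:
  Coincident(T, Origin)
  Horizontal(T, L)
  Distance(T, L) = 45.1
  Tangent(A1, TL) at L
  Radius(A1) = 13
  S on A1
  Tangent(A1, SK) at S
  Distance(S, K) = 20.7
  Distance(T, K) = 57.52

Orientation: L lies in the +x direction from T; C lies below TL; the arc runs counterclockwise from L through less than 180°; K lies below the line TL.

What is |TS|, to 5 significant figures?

38.832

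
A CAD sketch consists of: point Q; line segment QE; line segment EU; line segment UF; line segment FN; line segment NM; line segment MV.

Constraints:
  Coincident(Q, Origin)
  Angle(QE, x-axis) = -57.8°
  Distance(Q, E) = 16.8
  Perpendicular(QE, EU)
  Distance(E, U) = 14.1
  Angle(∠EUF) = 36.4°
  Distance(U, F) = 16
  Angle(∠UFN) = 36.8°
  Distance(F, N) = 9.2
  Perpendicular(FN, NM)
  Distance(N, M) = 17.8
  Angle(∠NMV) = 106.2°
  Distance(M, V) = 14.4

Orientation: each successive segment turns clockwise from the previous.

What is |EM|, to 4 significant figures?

21.72

Q is at the origin; QE runs at -57.8° with length 16.8, so E = (8.952, -14.22). The perpendicularity gives EU at right angles to QE, so EU runs at -147.8°; with |EU| = 14.1, U = (-2.979, -21.73). ∠EUF = 36.4° gives UF at 68.60° from the x-axis; with |UF| = 16.0, F = (2.859, -6.833). ∠UFN = 36.8° gives FN at -74.60° from the x-axis; with |FN| = 9.2, N = (5.302, -15.70). FN ⟂ NM, so NM runs at -164.6°; with |NM| = 17.8, M = (-11.86, -20.43). Then |EM| = |M − E| = 21.72.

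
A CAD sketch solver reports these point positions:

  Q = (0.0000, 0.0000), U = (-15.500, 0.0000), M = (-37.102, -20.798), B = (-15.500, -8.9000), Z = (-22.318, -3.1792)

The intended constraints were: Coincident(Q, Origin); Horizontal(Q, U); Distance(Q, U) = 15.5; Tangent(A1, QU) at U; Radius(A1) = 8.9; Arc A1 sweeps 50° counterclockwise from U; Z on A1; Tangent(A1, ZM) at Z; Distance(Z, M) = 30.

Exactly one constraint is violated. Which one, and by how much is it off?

Distance(Z, M) = 30 — off by 7.00.

Q = (0.00, 0.00) ✓; Q.y = 0.00, U.y = 0.00 ✓; |QU| = 15.50 ✓; ∠(BU, UQ) = 90.00° ✓; |BU| = 8.900 ✓; bearing(B→Z) − bearing(B→U) = 50.00° ✓; |BZ| = 8.900 ✓; ∠(BZ, ZM) = 90.00° ✓; |ZM| = 23.00 ✗.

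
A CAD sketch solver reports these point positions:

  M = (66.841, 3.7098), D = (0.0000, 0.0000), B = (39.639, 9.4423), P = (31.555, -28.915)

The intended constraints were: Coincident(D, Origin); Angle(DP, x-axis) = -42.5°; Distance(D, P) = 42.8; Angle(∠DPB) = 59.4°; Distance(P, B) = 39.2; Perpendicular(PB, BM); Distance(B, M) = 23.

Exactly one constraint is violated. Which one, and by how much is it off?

Distance(B, M) = 23 — off by 4.80.

D = (0.00, 0.00) ✓; DP at -42.50° ✓; |DP| = 42.80 ✓; ∠DPB = 59.40° ✓; |PB| = 39.20 ✓; ∠(PB, BM) = 90.00° ✓; |BM| = 27.80 ✗.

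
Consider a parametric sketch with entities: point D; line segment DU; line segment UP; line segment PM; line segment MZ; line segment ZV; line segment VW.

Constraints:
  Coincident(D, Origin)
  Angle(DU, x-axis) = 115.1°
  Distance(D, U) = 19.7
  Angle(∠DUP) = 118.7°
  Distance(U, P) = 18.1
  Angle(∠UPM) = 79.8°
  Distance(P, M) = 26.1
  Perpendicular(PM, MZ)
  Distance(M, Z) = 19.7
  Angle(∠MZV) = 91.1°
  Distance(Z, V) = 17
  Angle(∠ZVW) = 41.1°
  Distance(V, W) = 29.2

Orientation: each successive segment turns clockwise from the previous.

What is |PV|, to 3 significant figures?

22.0

D is at the origin; DU runs at 115.1° with length 19.7, so U = (-8.36, 17.8). ∠DUP = 118.7° gives UP at 53.8° from the x-axis; with |UP| = 18.1, P = (2.33, 32.4). ∠UPM = 79.8° gives PM at -46.4° from the x-axis; with |PM| = 26.1, M = (20.3, 13.5). PM is perpendicular to MZ, so MZ runs at -136°; with |MZ| = 19.7, Z = (6.07, -0.0407). ∠MZV = 91.1° gives ZV at 135° from the x-axis; with |ZV| = 17.0, V = (-5.89, 12.0). Then |PV| = |V − P| = 22.0.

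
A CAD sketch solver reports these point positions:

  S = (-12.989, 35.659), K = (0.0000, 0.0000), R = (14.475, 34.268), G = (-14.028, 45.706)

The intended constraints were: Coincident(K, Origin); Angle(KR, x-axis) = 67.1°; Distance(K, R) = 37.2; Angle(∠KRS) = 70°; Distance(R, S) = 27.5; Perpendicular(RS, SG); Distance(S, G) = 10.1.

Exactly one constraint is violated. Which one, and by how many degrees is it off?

Perpendicular(RS, SG) — off by 8.80°.

K = (0.00, 0.00) ✓; KR at 67.10° ✓; |KR| = 37.20 ✓; ∠KRS = 70.00° ✓; |RS| = 27.50 ✓; ∠(RS, SG) = 81.20° ✗; |SG| = 10.10 ✓.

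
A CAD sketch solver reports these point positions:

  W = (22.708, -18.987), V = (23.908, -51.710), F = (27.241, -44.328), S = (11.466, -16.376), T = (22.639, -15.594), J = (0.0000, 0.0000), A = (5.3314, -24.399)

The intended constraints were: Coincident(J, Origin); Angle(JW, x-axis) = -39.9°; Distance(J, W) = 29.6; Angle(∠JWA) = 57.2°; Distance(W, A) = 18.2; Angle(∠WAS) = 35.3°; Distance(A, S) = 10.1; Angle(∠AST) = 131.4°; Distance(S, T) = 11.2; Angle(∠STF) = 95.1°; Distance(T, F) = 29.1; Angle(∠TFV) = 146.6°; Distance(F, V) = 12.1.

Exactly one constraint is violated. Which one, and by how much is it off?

Distance(F, V) = 12.1 — off by 4.00.

J = (0.00, 0.00) ✓; JW at -39.90° ✓; |JW| = 29.60 ✓; ∠JWA = 57.20° ✓; |WA| = 18.20 ✓; ∠WAS = 35.30° ✓; |AS| = 10.10 ✓; ∠AST = 131.4° ✓; |ST| = 11.20 ✓; ∠STF = 95.10° ✓; |TF| = 29.10 ✓; ∠TFV = 146.6° ✓; |FV| = 8.100 ✗.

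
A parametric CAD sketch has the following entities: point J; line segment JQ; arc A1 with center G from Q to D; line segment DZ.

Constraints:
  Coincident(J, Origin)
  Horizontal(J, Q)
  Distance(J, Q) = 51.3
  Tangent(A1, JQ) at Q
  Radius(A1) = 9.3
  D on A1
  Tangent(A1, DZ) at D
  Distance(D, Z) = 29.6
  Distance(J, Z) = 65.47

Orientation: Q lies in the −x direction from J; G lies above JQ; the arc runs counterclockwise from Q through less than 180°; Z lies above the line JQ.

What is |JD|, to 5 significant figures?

44.162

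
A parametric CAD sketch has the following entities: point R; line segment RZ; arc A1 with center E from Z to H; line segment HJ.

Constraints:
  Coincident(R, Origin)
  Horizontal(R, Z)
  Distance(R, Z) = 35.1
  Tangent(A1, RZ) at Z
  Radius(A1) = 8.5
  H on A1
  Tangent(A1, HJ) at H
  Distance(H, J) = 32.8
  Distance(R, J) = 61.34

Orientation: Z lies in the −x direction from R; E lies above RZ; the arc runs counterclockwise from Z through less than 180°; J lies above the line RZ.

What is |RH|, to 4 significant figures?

30.94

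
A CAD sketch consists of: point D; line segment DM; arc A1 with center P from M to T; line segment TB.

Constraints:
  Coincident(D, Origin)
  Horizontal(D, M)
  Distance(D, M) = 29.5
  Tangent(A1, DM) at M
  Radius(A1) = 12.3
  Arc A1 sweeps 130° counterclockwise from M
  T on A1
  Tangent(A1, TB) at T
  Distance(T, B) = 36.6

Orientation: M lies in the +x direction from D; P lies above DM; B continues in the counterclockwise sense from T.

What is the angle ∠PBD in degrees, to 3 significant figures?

39.1°

On A1, M sits at bearing -90° from P; a 130° counterclockwise sweep puts T at bearing 40°, so T = P + 12.3·(cos 40°, sin 40°) = (38.9, 20.2). Tangency of A1 to TB means the radius PT is perpendicular to TB, so TB runs along (−sin 40°, cos 40°); with |TB| = 36.6, B = (15.4, 48.2). Then cos ∠PBD = BP·BD / (|BP||BD|), giving 39.1°.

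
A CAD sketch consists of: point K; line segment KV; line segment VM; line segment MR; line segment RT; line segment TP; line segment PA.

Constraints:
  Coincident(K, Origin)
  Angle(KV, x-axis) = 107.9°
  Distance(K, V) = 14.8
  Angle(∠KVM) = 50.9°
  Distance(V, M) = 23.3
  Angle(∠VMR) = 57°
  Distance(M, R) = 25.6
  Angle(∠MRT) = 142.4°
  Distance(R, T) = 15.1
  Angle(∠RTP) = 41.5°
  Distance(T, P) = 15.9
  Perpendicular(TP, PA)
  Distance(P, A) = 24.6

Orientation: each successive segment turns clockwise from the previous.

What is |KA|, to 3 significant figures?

19.9

∠RTP = 41.5° gives TP at 39.7° from the x-axis; with |TP| = 15.9, P = (-6.45, 1.31). The perpendicularity gives PA at right angles to TP, so PA runs at -50.3°; with |PA| = 24.6, A = (9.27, -17.6). Then |KA| = |A − K| = 19.9.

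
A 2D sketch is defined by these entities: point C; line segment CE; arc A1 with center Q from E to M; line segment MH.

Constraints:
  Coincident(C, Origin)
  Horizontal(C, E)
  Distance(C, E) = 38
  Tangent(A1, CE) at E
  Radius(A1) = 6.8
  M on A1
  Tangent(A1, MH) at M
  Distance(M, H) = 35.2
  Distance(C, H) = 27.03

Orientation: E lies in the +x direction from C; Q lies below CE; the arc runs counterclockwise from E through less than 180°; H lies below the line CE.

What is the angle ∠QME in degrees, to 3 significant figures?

68.4°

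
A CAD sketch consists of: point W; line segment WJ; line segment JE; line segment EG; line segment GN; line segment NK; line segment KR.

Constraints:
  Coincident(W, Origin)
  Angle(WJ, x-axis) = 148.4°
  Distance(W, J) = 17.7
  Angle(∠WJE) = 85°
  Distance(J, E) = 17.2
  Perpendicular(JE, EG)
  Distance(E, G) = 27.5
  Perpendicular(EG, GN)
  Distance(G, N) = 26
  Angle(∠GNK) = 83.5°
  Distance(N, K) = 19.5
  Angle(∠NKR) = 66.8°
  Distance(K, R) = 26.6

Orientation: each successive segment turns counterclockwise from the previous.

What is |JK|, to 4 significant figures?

10.46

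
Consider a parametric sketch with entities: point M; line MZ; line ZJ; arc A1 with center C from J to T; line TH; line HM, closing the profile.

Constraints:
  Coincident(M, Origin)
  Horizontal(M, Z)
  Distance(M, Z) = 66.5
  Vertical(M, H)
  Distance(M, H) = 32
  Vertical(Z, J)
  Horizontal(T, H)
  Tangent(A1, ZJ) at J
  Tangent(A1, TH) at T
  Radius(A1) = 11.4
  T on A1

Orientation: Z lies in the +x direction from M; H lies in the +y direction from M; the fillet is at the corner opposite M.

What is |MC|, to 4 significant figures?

58.82

M is at the origin; MZ is horizontal with |MZ| = 66.5 and Z on the +x side, so Z = (66.50, 0.000). M and H share the same x with |MH| = 32.0 and H on the +y side, so H = (0.000, 32.00). The virtual corner opposite M is at (66.50, 32.00). A1 meets ZJ tangentially, so CJ is at right angles to ZJ and the tangent condition forces CT to be normal to TH, with radius 11.4, so the center C sits 11.4 in from both sides at C = (55.10, 20.60). Then |MC| = |C − M| = 58.82.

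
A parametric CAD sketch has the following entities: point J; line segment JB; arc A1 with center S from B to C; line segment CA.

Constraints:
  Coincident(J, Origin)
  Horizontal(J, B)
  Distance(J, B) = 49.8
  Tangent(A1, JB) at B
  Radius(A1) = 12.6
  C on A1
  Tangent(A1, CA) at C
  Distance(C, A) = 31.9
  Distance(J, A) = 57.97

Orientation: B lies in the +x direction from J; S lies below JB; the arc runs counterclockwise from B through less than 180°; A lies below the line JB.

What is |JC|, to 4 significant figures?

39.27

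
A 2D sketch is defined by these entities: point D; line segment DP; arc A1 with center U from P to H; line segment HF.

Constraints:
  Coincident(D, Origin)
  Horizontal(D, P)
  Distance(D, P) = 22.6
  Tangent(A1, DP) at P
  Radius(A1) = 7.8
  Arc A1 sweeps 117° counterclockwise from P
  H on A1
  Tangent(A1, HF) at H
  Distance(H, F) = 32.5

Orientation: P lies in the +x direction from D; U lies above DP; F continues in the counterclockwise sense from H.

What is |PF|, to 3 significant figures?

41.0

D is at the origin; DP is horizontal with |DP| = 22.6 and P on the +x side, so P = (22.6, 0.00). Tangency of A1 to DP means the radius UP is perpendicular to DP, so U = P + (0, 7.8) = (22.6, 7.80). On A1, P sits at bearing -90° from U; a 117° counterclockwise sweep puts H at bearing 27°, so H = U + 7.8·(cos 27°, sin 27°) = (29.5, 11.3). A1 meets HF tangentially, so UH is at right angles to HF, so HF runs along (−sin 27°, cos 27°); with |HF| = 32.5, F = (14.8, 40.3). Then |PF| = |F − P| = 41.0.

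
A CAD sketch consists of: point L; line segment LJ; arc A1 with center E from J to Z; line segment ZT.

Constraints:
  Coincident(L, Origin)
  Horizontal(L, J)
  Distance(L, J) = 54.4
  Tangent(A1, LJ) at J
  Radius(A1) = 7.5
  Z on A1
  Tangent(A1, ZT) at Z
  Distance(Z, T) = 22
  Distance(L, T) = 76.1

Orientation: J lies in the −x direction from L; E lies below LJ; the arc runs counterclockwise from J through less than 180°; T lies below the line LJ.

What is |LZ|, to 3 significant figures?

60.7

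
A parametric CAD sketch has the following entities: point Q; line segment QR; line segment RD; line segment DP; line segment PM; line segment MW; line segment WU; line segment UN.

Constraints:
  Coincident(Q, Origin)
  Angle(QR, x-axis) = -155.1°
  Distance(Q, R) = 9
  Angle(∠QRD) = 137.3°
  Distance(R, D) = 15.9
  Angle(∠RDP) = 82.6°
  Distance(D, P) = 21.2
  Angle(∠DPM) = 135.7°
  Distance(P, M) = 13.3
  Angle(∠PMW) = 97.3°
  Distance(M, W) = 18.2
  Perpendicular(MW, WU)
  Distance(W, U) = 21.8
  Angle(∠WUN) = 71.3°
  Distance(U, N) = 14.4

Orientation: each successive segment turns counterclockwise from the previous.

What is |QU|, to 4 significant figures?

12.69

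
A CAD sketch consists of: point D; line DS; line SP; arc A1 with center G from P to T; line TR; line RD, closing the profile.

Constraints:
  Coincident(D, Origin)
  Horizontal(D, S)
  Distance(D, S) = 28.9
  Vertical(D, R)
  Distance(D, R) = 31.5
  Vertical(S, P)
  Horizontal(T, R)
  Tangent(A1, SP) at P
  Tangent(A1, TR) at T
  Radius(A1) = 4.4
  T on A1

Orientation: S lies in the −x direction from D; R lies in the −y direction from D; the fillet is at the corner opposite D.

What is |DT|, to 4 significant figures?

39.91

D is at the origin; D and S share the same y with |DS| = 28.9 and S on the −x side, so S = (-28.90, 0.000). DR is vertical with |DR| = 31.5 and R on the −y side, so R = (0.000, -31.50). The virtual corner opposite D is at (-28.90, -31.50). The tangent condition forces GP to be normal to SP and since A1 is tangent to TR there, GT ⟂ TR, with radius 4.4, so the center G sits 4.4 in from both sides at G = (-24.50, -27.10). That places the tangent points at P = (-28.90, -27.10) on SP and T = (-24.50, -31.50) on TR. Then |DT| = |T − D| = 39.91.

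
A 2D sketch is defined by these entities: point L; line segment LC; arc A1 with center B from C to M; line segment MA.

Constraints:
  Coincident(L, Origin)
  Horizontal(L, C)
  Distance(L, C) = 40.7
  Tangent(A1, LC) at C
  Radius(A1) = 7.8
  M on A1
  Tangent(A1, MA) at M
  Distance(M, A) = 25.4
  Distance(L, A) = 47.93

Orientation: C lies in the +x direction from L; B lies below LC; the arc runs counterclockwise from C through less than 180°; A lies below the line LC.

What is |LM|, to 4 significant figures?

33.92

Checks: ∠(BC, CL) = 90.00° ✓; |BC| = 7.800 ✓; |BM| = 7.800 ✓; ∠(BM, MA) = 90.00° ✓; |MA| = 25.40 ✓; |LA| = 47.93 ✓.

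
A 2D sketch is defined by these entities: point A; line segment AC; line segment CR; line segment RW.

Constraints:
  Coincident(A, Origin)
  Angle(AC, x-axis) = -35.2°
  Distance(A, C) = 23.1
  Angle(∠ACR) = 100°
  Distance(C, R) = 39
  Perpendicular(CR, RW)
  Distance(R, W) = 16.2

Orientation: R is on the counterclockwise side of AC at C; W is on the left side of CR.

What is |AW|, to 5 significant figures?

43.507

∠ACR = 100.0°, so CR runs at -35.2° + (180° − 100.0°) = 44.800° from the x-axis; with |CR| = 39.0, R = C + 39.0·(cos 44.800°, sin 44.800°) = (46.549, 14.165). CR is perpendicular to RW; with |RW| = 16.2 on the left of CR, W = R + 16.2·(-0.70463, 0.70957) = (35.134, 25.660). Then |AW| = |W − A| = 43.507.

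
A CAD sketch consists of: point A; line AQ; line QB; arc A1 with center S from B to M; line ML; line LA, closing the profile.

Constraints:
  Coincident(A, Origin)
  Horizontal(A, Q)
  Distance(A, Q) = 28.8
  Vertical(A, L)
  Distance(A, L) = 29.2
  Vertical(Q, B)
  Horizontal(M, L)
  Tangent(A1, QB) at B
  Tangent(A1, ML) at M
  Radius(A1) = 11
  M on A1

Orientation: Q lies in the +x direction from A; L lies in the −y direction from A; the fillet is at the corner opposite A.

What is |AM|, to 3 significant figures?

34.2

A is at the origin; A and Q share the same y with |AQ| = 28.8 and Q on the +x side, so Q = (28.8, 0.00). AL is vertical with |AL| = 29.2 and L on the −y side, so L = (0.00, -29.2). The virtual corner opposite A is at (28.8, -29.2). Since A1 is tangent to QB there, SB ⟂ QB and tangency of A1 to ML means the radius SM is perpendicular to ML, with radius 11.0, so the center S sits 11.0 in from both sides at S = (17.8, -18.2). That places the tangent points at B = (28.8, -18.2) on QB and M = (17.8, -29.2) on ML. Then |AM| = |M − A| = 34.2.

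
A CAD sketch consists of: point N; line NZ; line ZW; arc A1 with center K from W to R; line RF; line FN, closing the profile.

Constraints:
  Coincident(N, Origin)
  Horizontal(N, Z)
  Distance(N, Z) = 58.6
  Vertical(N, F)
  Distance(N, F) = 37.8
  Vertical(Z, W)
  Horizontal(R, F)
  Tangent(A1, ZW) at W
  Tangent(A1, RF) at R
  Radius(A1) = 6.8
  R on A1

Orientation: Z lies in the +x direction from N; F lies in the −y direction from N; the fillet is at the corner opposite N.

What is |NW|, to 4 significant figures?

66.29

N is at the origin; NZ is horizontal with |NZ| = 58.6 and Z on the +x side, so Z = (58.60, 0.000). NF is vertical with |NF| = 37.8 and F on the −y side, so F = (0.000, -37.80). The virtual corner opposite N is at (58.60, -37.80). Tangency of A1 to ZW means the radius KW is perpendicular to ZW and since A1 is tangent to RF there, KR ⟂ RF, with radius 6.8, so the center K sits 6.8 in from both sides at K = (51.80, -31.00). That places the tangent points at W = (58.60, -31.00) on ZW and R = (51.80, -37.80) on RF. Then |NW| = |W − N| = 66.29.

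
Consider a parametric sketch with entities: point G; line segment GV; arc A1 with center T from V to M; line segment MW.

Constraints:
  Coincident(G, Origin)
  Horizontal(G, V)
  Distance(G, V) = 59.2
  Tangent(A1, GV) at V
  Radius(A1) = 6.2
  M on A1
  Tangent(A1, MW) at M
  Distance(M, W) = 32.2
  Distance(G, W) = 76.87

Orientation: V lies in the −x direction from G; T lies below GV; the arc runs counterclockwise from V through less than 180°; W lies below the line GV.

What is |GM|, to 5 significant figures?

65.663

Checks: |TM| = 6.200 ✓; ∠(TM, MW) = 90.00° ✓; |MW| = 32.20 ✓; |GW| = 76.87 ✓.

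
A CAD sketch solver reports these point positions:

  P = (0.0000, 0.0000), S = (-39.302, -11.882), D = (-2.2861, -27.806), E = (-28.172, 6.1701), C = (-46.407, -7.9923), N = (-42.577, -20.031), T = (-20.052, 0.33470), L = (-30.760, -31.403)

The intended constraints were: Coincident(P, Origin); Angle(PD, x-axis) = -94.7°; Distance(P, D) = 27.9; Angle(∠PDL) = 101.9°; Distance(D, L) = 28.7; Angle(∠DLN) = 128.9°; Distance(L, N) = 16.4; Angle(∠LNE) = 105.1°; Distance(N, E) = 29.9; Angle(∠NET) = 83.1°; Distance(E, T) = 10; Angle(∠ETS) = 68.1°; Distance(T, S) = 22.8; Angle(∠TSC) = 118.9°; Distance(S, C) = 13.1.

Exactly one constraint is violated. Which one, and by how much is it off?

Distance(S, C) = 13.1 — off by 5.00.

P = (0.00, 0.00) ✓; PD at -94.70° ✓; |PD| = 27.90 ✓; ∠PDL = 101.9° ✓; |DL| = 28.70 ✓; ∠DLN = 128.9° ✓; |LN| = 16.40 ✓; ∠LNE = 105.1° ✓; |NE| = 29.90 ✓; ∠NET = 83.10° ✓; |ET| = 9.999 ✓; ∠ETS = 68.10° ✓; |TS| = 22.80 ✓; ∠TSC = 118.9° ✓; |SC| = 8.100 ✗.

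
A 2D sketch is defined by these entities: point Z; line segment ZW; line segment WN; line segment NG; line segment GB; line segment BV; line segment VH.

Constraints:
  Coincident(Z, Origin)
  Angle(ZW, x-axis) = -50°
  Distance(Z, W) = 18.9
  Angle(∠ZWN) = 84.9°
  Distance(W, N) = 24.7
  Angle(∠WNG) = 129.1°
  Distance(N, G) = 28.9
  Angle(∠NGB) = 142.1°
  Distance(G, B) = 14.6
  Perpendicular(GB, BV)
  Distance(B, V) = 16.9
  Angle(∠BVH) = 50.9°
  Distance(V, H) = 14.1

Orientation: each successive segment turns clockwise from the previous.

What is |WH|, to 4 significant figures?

43.75

Z is at the origin; ZW runs at -50.0° with length 18.9, so W = (12.15, -14.48). ∠ZWN = 84.9° gives WN at -145.1° from the x-axis; with |WN| = 24.7, N = (-8.109, -28.61). ∠WNG = 129.1° gives NG at 164.0° from the x-axis; with |NG| = 28.9, G = (-35.89, -20.64). ∠NGB = 142.1° gives GB at 126.1° from the x-axis; with |GB| = 14.6, B = (-44.49, -8.848). The perpendicularity gives BV at right angles to GB, so BV runs at 36.10°; with |BV| = 16.9, V = (-30.84, 1.110). ∠BVH = 50.9° gives VH at -93.00° from the x-axis; with |VH| = 14.1, H = (-31.57, -12.97). Then |WH| = |H − W| = 43.75.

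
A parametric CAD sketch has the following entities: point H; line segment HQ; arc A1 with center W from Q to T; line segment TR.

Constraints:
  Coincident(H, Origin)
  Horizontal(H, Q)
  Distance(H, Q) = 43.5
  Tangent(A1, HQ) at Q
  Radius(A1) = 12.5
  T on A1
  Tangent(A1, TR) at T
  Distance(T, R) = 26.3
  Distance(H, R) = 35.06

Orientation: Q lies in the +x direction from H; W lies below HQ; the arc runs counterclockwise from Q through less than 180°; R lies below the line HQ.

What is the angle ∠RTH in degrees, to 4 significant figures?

71.04°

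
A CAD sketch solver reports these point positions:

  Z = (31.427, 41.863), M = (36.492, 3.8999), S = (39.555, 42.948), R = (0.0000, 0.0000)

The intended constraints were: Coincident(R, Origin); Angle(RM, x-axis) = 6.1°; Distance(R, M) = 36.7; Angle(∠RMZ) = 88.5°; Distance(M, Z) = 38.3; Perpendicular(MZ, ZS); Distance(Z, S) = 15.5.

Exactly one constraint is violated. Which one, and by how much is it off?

Distance(Z, S) = 15.5 — off by 7.30.

R = (0.00, 0.00) ✓; RM at 6.100° ✓; |RM| = 36.70 ✓; ∠RMZ = 88.50° ✓; |MZ| = 38.30 ✓; ∠(MZ, ZS) = 90.00° ✓; |ZS| = 8.200 ✗.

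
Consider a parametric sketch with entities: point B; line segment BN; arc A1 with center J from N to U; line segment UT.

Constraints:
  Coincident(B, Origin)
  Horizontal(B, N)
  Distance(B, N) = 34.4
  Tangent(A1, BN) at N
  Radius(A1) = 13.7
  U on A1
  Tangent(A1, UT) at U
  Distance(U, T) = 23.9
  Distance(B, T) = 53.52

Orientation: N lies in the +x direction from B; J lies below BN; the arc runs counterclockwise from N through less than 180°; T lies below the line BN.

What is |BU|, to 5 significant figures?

30.318

Checks: ∠(JN, NB) = 90.00° ✓; |JU| = 13.70 ✓; ∠(JU, UT) = 90.00° ✓; |UT| = 23.90 ✓; |BT| = 53.52 ✓.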